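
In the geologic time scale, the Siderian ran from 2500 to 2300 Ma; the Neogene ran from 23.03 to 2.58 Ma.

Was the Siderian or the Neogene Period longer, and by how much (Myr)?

Siderian: 2500 − 2300 = 200 Myr.
Neogene: 23.03 − 2.58 = 20.45 Myr.
Difference: 200 − 20.45 = 179.55 Myr, so the Siderian was longer.

Siderian, by 179.55 million years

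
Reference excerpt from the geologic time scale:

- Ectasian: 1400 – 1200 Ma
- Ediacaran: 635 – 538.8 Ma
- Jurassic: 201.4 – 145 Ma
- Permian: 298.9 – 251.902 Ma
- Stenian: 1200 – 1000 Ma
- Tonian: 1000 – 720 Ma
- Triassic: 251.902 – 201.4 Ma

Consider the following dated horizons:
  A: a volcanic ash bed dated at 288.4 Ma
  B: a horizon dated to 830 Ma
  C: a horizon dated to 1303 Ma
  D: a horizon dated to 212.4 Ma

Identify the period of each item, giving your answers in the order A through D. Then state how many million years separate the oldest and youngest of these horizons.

A — Permian; B — Tonian; C — Ectasian; D — Triassic; span 1090.6 million years

A: 288.4 Ma lies in 298.9–251.902 Ma, so Permian.
B: 830 Ma lies in 1000–720 Ma, so Tonian.
C: 1303 Ma lies in 1400–1200 Ma, so Ectasian.
D: 212.4 Ma lies in 251.902–201.4 Ma, so Triassic.
Oldest = 1303 Ma, youngest = 212.4 Ma → span 1090.6 Myr.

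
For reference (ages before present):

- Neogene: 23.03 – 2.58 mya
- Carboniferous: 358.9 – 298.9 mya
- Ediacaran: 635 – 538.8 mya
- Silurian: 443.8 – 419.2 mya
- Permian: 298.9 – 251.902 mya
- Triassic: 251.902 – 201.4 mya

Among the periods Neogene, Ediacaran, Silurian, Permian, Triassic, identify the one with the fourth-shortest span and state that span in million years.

Durations: Neogene 20.45; Ediacaran 96.2; Silurian 24.6; Permian 46.998; Triassic 50.502 Myr.
Sorted shortest-first: Neogene (20.45), Silurian (24.6), Permian (46.998), Triassic (50.502), Ediacaran (96.2).
The fourth shortest is Triassic at 50.502 Myr.

Triassic, 50.502 million years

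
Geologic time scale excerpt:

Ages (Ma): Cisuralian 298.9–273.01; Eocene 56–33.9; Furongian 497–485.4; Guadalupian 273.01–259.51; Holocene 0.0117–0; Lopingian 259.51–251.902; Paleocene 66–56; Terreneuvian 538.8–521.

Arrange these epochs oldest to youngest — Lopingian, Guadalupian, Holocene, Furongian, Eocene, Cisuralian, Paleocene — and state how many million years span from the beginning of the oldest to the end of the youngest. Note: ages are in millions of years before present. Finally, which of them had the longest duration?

Start ages (Ma): Furongian 497, Cisuralian 298.9, Guadalupian 273.01, Lopingian 259.51, Paleocene 66, Eocene 56, Holocene 0.0117.
Ordered oldest to youngest: Furongian, Cisuralian, Guadalupian, Lopingian, Paleocene, Eocene, Holocene.
Span = 497 − 0 = 497 Myr.
Durations: Eocene 22.1, Paleocene 10, Furongian 11.6, Holocene 0.0117, Guadalupian 13.5, Lopingian 7.608, Cisuralian 25.89 → longest is Cisuralian (25.89 Myr).

Furongian → Cisuralian → Guadalupian → Lopingian → Paleocene → Eocene → Holocene; total span 497 Myr; longest is Cisuralian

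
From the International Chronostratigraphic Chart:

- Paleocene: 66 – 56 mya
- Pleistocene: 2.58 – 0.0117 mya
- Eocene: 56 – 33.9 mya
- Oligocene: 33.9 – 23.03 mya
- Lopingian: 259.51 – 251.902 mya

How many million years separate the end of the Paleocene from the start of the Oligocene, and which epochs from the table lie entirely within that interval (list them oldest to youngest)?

22.1 million years; Eocene

End of Paleocene = 56 Ma; start of Oligocene = 33.9 Ma.
Gap = 56 − 33.9 = 22.1 Myr.
Epochs wholly inside 56–33.9 Ma: Eocene (56–33.9).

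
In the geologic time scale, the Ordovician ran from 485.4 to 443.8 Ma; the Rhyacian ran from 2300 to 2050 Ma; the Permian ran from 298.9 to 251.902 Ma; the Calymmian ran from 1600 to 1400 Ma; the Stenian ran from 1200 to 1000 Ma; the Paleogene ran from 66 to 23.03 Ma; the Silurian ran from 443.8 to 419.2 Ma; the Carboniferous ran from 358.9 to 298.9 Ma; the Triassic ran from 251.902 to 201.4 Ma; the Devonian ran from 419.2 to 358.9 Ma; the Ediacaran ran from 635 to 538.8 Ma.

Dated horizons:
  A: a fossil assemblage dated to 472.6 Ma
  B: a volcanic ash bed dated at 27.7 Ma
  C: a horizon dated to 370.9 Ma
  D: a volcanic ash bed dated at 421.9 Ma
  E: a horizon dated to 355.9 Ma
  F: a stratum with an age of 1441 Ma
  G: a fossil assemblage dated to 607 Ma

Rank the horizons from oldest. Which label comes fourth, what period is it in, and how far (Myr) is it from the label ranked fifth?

D, in the Silurian; 51 million years to C

Larger Ma means older, so oldest first: F 1441 > G 607 > A 472.6 > D 421.9 > C 370.9 > E 355.9 > B 27.7.
Counting 4 along gives D (421.9 Ma); the excerpt puts that inside the Silurian, 443.8–419.2 Ma.
Next in line is C (370.9 Ma), and 421.9 − 370.9 = 51 Myr.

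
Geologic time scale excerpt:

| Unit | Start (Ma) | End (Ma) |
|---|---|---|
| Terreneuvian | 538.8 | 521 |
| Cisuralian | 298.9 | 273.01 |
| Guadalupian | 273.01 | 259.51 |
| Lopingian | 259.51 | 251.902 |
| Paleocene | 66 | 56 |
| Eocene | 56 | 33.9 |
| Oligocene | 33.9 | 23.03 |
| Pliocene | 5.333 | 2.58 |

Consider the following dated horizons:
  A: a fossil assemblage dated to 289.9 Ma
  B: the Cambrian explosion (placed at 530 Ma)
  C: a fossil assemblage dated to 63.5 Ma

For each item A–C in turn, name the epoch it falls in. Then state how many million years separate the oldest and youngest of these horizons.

Match each age against the start–end ranges in the excerpt: A = 289.9 Ma → Cisuralian (298.9–273.01); B = 530 Ma → Terreneuvian (538.8–521); C = 63.5 Ma → Paleocene (66–56).
The largest age is 530 Ma and the smallest is 63.5 Ma; their difference is 466.5 Myr.

A — Cisuralian; B — Terreneuvian; C — Paleocene; span 466.5 million years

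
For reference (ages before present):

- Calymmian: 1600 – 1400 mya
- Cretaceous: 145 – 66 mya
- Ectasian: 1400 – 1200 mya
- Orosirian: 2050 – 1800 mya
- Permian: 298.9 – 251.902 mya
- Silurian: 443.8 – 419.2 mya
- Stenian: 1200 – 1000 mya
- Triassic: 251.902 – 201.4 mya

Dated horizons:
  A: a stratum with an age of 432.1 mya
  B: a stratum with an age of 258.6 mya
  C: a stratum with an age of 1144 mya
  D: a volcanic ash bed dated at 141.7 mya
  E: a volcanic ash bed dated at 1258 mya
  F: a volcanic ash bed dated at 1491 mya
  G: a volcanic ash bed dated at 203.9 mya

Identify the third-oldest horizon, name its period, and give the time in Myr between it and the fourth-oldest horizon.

Larger Ma means older, so oldest first: F 1491 > E 1258 > C 1144 > A 432.1 > B 258.6 > G 203.9 > D 141.7.
Counting 3 along gives C (1144 Ma); the excerpt puts that inside the Stenian, 1200–1000 Ma.
Next in line is A (432.1 Ma), and 1144 − 432.1 = 711.9 Myr.

C, in the Stenian; 711.9 million years to A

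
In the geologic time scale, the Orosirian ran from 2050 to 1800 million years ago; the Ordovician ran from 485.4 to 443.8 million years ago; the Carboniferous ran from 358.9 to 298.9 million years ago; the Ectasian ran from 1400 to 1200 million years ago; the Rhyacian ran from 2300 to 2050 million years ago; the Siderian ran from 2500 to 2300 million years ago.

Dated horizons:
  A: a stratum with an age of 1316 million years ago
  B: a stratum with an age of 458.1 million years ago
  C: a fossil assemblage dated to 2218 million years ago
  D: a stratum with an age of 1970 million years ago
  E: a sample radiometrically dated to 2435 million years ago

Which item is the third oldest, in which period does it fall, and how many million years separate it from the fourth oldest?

Sorted oldest-first by Ma: E (2435), C (2218), D (1970), A (1316), B (458.1).
The third oldest is D at 1970 Ma, which lies in 2050–1800 Ma: the Orosirian.
The fourth oldest is A at 1316 Ma; separation = |1970 − 1316| = 654 Myr.

D, in the Orosirian; 654 million years to A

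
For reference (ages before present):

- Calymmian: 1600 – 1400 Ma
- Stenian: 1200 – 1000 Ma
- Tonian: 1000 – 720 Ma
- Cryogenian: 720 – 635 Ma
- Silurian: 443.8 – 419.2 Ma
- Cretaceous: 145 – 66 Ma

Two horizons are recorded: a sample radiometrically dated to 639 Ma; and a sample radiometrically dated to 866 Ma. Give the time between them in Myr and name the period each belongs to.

Elapsed time: 866 − 639 = 227 Myr.
639 Ma lies within 720–635 Ma: Cryogenian.
866 Ma lies within 1000–720 Ma: Tonian.

227 million years apart; the first in the Cryogenian, the second in the Tonian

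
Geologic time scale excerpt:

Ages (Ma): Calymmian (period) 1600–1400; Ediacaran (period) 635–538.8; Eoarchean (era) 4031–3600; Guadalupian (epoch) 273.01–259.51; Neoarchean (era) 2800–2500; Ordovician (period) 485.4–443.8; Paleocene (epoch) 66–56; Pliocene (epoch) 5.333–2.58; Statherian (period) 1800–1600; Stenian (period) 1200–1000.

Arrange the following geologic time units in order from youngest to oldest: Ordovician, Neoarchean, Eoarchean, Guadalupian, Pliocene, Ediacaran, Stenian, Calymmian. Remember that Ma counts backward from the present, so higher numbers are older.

Pliocene, then Guadalupian, then Ordovician, then Ediacaran, then Stenian, then Calymmian, then Neoarchean, then Eoarchean

The oldest of these is Eoarchean (starts 4031 Ma) and the youngest is Pliocene (ends 2.58 Ma).
In between, by decreasing start age: Neoarchean (2800), Calymmian (1600), Stenian (1200), Ediacaran (635), Ordovician (485.4), Guadalupian (273.01).
Listing youngest first means reversing that sequence.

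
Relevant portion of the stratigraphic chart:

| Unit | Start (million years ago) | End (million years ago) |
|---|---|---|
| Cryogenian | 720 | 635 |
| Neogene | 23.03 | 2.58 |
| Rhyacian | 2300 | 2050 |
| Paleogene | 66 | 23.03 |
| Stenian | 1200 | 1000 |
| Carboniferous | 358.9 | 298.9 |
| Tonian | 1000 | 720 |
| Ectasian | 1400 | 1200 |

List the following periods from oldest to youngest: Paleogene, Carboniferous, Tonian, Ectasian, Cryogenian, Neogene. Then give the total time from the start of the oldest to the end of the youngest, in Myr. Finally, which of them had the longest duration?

Ectasian → Tonian → Cryogenian → Carboniferous → Paleogene → Neogene; total span 1397.42 Myr; longest is Tonian

Start ages (Ma): Ectasian 1400, Tonian 1000, Cryogenian 720, Carboniferous 358.9, Paleogene 66, Neogene 23.03.
Ordered oldest to youngest: Ectasian, Tonian, Cryogenian, Carboniferous, Paleogene, Neogene.
Span = 1400 − 2.58 = 1397.42 Myr.
Durations: Paleogene 42.97, Carboniferous 60, Ectasian 200, Neogene 20.45, Tonian 280, Cryogenian 85 → longest is Tonian (280 Myr).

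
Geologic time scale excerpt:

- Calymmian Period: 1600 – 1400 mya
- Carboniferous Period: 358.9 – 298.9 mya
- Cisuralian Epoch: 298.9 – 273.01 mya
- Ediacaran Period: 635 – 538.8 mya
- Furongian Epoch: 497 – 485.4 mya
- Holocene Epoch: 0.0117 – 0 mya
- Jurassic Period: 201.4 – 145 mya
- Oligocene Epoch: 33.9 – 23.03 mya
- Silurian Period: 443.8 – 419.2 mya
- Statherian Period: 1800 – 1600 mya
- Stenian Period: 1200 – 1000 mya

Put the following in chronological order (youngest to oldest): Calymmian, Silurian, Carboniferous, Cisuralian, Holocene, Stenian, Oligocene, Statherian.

Sorting by start age (ascending Ma, since larger Ma = older): Holocene began 0.0117, Oligocene began 33.9, Cisuralian began 298.9, Carboniferous began 358.9, Silurian began 443.8, Stenian began 1200, Calymmian began 1600, Statherian began 1800.

Holocene, then Oligocene, then Cisuralian, then Carboniferous, then Silurian, then Stenian, then Calymmian, then Statherian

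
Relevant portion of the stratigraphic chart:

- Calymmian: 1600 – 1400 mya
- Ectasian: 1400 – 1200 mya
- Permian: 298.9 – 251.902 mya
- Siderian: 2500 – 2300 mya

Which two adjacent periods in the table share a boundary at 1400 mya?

Calymmian and Ectasian

The Calymmian ends at 1400 mya and the Ectasian begins at 1400 mya, so they share that boundary.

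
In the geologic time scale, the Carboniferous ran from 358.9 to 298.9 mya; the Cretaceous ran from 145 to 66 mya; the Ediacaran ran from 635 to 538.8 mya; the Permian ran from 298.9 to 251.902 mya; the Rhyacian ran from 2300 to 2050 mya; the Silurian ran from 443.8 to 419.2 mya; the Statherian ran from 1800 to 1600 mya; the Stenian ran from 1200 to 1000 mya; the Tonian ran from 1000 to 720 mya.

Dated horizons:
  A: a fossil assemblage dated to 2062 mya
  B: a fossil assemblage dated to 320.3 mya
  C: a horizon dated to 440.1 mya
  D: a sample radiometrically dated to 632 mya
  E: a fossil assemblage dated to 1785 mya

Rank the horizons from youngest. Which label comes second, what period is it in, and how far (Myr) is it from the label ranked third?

C, in the Silurian; 191.9 million years to D

Smaller Ma means younger, so youngest first: B 320.3 < C 440.1 < D 632 < E 1785 < A 2062.
Counting 2 along gives C (440.1 Ma); the excerpt puts that inside the Silurian, 443.8–419.2 Ma.
Next in line is D (632 Ma), and 632 − 440.1 = 191.9 Myr.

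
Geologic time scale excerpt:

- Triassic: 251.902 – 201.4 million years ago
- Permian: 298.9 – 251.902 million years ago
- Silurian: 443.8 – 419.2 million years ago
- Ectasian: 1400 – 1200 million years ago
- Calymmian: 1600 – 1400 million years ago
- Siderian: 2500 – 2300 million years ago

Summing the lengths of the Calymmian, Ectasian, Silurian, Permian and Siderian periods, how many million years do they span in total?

Each duration: Calymmian = 200; Ectasian = 200; Silurian = 24.6; Permian = 46.998; Siderian = 200.
Sum: 200 + 200 + 24.6 + 46.998 + 200 = 671.598 Myr.

671.598 million years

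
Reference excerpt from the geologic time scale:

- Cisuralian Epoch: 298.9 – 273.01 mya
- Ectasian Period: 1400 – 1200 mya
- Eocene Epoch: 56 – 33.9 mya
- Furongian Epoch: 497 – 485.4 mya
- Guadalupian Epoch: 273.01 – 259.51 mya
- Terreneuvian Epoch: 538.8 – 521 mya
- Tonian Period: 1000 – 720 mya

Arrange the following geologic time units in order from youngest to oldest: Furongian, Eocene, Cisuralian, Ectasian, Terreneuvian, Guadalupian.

Sorting by start age (ascending Ma, since larger Ma = older): Eocene start 56, Guadalupian start 273.01, Cisuralian start 298.9, Furongian start 497, Terreneuvian start 538.8, Ectasian start 1400.

Eocene → Guadalupian → Cisuralian → Furongian → Terreneuvian → Ectasian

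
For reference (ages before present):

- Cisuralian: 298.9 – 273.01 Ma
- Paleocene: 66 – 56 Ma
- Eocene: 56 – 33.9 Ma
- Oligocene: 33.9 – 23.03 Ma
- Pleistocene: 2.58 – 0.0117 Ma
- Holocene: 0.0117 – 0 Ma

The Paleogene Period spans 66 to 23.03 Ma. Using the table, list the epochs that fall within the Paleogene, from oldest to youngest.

Paleocene, Eocene, Oligocene

Epochs with both bounds inside 66–23.03 Ma: Paleocene (66–56), Eocene (56–33.9), Oligocene (33.9–23.03).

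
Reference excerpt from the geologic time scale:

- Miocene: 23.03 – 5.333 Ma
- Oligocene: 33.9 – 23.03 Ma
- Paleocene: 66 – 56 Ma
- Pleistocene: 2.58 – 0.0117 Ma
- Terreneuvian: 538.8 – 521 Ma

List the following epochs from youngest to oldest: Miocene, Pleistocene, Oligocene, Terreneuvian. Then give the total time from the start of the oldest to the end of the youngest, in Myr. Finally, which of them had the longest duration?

Start ages (Ma): Terreneuvian 538.8, Oligocene 33.9, Miocene 23.03, Pleistocene 2.58.
Ordered youngest to oldest: Pleistocene, Miocene, Oligocene, Terreneuvian.
Span = 538.8 − 0.0117 = 538.7883 Myr.
Durations: Oligocene 10.87, Miocene 17.697, Pleistocene 2.5683, Terreneuvian 17.8 → longest is Terreneuvian (17.8 Myr).

Pleistocene → Miocene → Oligocene → Terreneuvian; total span 538.7883 Myr; longest is Terreneuvian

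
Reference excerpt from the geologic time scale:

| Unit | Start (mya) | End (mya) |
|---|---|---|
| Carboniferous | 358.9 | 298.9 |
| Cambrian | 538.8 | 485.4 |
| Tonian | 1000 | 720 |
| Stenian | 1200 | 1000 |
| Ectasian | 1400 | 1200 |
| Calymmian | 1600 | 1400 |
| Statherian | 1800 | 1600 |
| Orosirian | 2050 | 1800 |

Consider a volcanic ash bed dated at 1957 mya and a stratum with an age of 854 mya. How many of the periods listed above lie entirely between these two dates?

4

1957 Ma sits inside the Orosirian (2050–1800) and 854 Ma inside the Tonian (1000–720); neither of those is wholly between the two dates.
The listed periods lying completely between them are Statherian, Calymmian, Ectasian, Stenian — 4 in all.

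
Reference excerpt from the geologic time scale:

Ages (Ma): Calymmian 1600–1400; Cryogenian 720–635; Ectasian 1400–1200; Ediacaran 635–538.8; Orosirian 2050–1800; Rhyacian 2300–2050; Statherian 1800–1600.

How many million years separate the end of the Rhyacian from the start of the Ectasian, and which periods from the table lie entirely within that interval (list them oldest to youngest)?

The Rhyacian closes at 2050 Ma and the Ectasian opens at 1400 Ma, so the interval is 2050 − 1400 = 650 Myr.
A period fits inside if it starts at or after 2050 Ma and ends at or before 1400 Ma; oldest first that gives Orosirian, Statherian, Calymmian.

650 million years; Orosirian, Statherian, Calymmian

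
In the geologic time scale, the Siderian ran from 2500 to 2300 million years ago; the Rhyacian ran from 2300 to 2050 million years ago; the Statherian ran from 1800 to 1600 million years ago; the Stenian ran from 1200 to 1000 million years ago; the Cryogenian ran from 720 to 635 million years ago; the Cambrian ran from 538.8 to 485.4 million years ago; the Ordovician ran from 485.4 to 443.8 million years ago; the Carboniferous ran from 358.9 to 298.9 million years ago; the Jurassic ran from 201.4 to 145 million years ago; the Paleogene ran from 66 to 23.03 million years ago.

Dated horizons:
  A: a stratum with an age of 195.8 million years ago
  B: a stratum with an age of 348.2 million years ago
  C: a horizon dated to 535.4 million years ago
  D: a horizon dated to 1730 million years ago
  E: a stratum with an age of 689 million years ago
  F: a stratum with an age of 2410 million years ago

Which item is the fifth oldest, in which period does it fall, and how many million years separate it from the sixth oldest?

Sorted oldest-first by Ma: F (2410), D (1730), E (689), C (535.4), B (348.2), A (195.8).
The fifth oldest is B at 348.2 Ma, which lies in 358.9–298.9 Ma: the Carboniferous.
The sixth oldest is A at 195.8 Ma; separation = |348.2 − 195.8| = 152.4 Myr.

B, in the Carboniferous; 152.4 million years to A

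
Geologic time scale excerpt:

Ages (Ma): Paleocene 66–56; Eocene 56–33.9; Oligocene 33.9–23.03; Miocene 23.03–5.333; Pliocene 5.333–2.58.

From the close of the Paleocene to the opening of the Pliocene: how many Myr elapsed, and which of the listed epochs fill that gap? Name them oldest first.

50.667 million years; Eocene, Oligocene, Miocene

The Paleocene closes at 56 Ma and the Pliocene opens at 5.333 Ma, so the interval is 56 − 5.333 = 50.667 Myr.
An epoch fits inside if it starts at or after 56 Ma and ends at or before 5.333 Ma; oldest first that gives Eocene, Oligocene, Miocene.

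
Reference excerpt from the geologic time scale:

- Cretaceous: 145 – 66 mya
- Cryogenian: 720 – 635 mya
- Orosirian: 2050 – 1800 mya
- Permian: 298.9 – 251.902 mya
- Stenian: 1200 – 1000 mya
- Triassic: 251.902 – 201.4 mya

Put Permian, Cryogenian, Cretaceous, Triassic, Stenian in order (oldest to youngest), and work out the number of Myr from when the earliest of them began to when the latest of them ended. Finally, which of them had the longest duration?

From the excerpt: Permian 298.9–251.902; Cryogenian 720–635; Cretaceous 145–66; Triassic 251.902–201.4; Stenian 1200–1000 (Ma).
Larger Ma is earlier, so the oldest is Stenian and the youngest is Cretaceous; oldest to youngest: Stenian, Cryogenian, Permian, Triassic, Cretaceous.
Oldest start 1200 minus youngest end 66 gives 1134 Myr overall.
Individual lengths (start − end): Cretaceous 79; Stenian 200; Permian 46.998; Cryogenian 85; Triassic 50.502. The largest is Stenian at 200 Myr.

Stenian, Cryogenian, Permian, Triassic, Cretaceous; total span 1134 Myr; longest is Stenian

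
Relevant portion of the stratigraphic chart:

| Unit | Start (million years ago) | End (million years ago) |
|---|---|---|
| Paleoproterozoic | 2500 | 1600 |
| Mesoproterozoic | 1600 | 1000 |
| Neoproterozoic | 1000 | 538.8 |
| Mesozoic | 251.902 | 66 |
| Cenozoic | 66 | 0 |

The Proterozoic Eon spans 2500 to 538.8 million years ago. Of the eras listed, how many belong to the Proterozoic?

3

Eras inside 2500–538.8 Ma: Paleoproterozoic, Mesoproterozoic, Neoproterozoic — 3 in total.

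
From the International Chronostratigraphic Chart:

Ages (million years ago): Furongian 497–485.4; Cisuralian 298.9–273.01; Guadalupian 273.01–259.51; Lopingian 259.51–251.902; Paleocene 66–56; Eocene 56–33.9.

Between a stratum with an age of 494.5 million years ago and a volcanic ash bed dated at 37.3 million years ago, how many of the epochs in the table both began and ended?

494.5 Ma sits inside the Furongian (497–485.4) and 37.3 Ma inside the Eocene (56–33.9); neither of those is wholly between the two dates.
The listed epochs lying completely between them are Cisuralian, Guadalupian, Lopingian, Paleocene — 4 in all.

4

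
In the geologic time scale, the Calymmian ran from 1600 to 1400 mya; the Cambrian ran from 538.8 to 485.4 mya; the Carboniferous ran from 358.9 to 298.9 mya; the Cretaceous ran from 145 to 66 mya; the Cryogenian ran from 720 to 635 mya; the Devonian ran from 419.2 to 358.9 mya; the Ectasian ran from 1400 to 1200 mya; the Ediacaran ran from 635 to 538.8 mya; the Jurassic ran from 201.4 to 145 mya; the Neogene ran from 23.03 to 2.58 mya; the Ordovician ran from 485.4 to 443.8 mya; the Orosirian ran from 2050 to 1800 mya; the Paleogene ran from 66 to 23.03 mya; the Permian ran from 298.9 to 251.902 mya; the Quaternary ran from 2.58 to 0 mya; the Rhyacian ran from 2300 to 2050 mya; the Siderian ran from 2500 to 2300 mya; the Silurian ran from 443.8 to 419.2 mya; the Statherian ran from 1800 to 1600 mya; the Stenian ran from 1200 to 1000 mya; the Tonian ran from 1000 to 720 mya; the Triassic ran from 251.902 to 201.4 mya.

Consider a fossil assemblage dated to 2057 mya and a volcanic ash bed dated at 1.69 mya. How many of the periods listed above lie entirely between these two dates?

The older date is 2057 Ma and the younger is 1.69 Ma.
Periods with start < 2057 and end > 1.69 Ma: Orosirian (2050–1800), Statherian (1800–1600), Calymmian (1600–1400), Ectasian (1400–1200), Stenian (1200–1000), Tonian (1000–720), Cryogenian (720–635), Ediacaran (635–538.8), Cambrian (538.8–485.4), Ordovician (485.4–443.8), Silurian (443.8–419.2), Devonian (419.2–358.9), Carboniferous (358.9–298.9), Permian (298.9–251.902), Triassic (251.902–201.4), Jurassic (201.4–145), Cretaceous (145–66), Paleogene (66–23.03), Neogene (23.03–2.58).
That is 19 complete periods.

19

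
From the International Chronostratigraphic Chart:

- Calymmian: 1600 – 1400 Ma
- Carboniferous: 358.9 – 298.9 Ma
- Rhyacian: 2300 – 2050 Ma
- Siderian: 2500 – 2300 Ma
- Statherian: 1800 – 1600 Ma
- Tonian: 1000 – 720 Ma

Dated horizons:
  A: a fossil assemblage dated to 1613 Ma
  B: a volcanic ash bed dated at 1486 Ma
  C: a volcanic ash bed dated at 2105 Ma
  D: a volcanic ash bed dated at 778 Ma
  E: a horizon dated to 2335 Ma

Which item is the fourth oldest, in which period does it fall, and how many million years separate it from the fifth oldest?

B, in the Calymmian; 708 million years to D

Larger Ma means older, so oldest first: E 2335 > C 2105 > A 1613 > B 1486 > D 778.
Counting 4 along gives B (1486 Ma); the excerpt puts that inside the Calymmian, 1600–1400 Ma.
Next in line is D (778 Ma), and 1486 − 778 = 708 Myr.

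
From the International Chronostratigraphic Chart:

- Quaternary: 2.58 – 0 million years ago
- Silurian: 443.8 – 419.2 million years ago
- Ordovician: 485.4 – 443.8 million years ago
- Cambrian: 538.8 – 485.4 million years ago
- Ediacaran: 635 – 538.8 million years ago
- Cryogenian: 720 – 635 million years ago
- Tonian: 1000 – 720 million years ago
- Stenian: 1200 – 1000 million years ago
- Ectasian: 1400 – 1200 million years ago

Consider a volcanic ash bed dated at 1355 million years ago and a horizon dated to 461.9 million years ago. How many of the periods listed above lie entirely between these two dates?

5

The older date is 1355 Ma and the younger is 461.9 Ma.
Periods with start < 1355 and end > 461.9 Ma: Stenian (1200–1000), Tonian (1000–720), Cryogenian (720–635), Ediacaran (635–538.8), Cambrian (538.8–485.4).
That is 5 complete periods.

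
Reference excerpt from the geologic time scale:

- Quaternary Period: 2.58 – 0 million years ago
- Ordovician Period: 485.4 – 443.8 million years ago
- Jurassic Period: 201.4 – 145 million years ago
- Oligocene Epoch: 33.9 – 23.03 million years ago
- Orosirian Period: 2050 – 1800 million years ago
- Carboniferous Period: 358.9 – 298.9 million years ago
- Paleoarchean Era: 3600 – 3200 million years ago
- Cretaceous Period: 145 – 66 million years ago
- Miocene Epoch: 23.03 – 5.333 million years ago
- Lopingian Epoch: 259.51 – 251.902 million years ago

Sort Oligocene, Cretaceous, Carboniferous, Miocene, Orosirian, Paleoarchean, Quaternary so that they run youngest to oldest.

Quaternary, Miocene, Oligocene, Cretaceous, Carboniferous, Orosirian, Paleoarchean

Sorting by start age (ascending Ma, since larger Ma = older): Quaternary start 2.58, Miocene start 23.03, Oligocene start 33.9, Cretaceous start 145, Carboniferous start 358.9, Orosirian start 2050, Paleoarchean start 3600.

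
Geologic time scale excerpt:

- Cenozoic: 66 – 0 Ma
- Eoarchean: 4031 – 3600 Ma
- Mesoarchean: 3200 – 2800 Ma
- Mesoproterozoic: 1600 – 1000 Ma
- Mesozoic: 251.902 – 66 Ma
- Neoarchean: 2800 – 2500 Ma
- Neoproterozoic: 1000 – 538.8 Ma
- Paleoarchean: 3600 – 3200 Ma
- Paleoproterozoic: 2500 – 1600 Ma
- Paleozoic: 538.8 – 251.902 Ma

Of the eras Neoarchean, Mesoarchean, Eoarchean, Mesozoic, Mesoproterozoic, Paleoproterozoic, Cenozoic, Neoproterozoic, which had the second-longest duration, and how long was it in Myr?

Mesoproterozoic, 600 million years

Durations: Neoarchean 300; Mesoarchean 400; Eoarchean 431; Mesozoic 185.902; Mesoproterozoic 600; Paleoproterozoic 900; Cenozoic 66; Neoproterozoic 461.2 Myr.
Sorted longest-first: Paleoproterozoic (900), Mesoproterozoic (600), Neoproterozoic (461.2), Eoarchean (431), Mesoarchean (400), Neoarchean (300), Mesozoic (185.902), Cenozoic (66).
The second longest is Mesoproterozoic at 600 Myr.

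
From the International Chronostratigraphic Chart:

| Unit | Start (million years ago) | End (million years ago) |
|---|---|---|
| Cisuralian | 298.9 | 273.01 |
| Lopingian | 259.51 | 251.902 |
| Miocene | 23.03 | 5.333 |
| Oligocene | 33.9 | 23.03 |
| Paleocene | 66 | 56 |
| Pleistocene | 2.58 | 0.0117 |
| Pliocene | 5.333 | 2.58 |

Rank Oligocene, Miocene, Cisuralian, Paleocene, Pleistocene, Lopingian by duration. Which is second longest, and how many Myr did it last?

Durations: Oligocene 10.87; Miocene 17.697; Cisuralian 25.89; Paleocene 10; Pleistocene 2.5683; Lopingian 7.608 Myr.
Sorted longest-first: Cisuralian (25.89), Miocene (17.697), Oligocene (10.87), Paleocene (10), Lopingian (7.608), Pleistocene (2.5683).
The second longest is Miocene at 17.697 Myr.

Miocene, 17.697 million years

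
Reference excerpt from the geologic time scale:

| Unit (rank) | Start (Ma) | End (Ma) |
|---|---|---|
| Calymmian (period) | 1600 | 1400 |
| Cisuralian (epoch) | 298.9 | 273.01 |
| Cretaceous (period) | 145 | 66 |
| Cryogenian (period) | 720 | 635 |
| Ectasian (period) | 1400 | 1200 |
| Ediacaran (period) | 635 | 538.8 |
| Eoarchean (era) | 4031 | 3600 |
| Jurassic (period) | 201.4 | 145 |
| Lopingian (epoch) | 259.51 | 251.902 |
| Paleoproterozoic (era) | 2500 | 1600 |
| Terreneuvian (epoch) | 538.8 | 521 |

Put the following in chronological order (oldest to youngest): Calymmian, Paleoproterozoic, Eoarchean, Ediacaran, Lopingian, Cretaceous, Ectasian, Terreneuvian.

Read off each span (Ma): Calymmian 1600–1400; Paleoproterozoic 2500–1600; Eoarchean 4031–3600; Ediacaran 635–538.8; Lopingian 259.51–251.902; Cretaceous 145–66; Ectasian 1400–1200; Terreneuvian 538.8–521.
Larger Ma is older, so oldest→youngest is Eoarchean, Paleoproterozoic, Calymmian, Ectasian, Ediacaran, Terreneuvian, Lopingian, Cretaceous.

Eoarchean, Paleoproterozoic, Calymmian, Ectasian, Ediacaran, Terreneuvian, Lopingian, Cretaceous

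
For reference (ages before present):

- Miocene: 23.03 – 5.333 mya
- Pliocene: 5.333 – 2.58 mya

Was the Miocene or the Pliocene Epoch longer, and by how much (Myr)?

Miocene, by 14.944 million years

Miocene: 23.03 − 5.333 = 17.697 Myr.
Pliocene: 5.333 − 2.58 = 2.753 Myr.
Difference: 17.697 − 2.753 = 14.944 Myr, so the Miocene was longer.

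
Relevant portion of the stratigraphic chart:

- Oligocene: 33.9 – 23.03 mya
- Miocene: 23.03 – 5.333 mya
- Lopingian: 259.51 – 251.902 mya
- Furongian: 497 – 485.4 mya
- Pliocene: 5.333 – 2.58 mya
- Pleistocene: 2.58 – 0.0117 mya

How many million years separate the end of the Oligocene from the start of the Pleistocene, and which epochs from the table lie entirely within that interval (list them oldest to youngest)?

20.45 million years; Miocene, Pliocene

End of Oligocene = 23.03 Ma; start of Pleistocene = 2.58 Ma.
Gap = 23.03 − 2.58 = 20.45 Myr.
Epochs wholly inside 23.03–2.58 Ma: Miocene (23.03–5.333), Pliocene (5.333–2.58).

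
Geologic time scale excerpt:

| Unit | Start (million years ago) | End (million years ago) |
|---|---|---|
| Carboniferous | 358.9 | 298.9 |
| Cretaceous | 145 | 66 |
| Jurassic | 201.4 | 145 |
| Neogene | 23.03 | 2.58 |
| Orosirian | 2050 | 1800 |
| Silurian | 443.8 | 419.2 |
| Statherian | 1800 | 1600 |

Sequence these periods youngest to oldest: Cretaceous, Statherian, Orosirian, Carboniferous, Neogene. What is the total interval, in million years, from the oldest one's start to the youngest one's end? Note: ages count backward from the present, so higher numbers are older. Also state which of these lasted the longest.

Start ages (Ma): Orosirian 2050, Statherian 1800, Carboniferous 358.9, Cretaceous 145, Neogene 23.03.
Ordered youngest to oldest: Neogene, Cretaceous, Carboniferous, Statherian, Orosirian.
Span = 2050 − 2.58 = 2047.42 Myr.
Durations: Statherian 200, Neogene 20.45, Orosirian 250, Carboniferous 60, Cretaceous 79 → longest is Orosirian (250 Myr).

Neogene, Cretaceous, Carboniferous, Statherian, Orosirian; total span 2047.42 Myr; longest is Orosirian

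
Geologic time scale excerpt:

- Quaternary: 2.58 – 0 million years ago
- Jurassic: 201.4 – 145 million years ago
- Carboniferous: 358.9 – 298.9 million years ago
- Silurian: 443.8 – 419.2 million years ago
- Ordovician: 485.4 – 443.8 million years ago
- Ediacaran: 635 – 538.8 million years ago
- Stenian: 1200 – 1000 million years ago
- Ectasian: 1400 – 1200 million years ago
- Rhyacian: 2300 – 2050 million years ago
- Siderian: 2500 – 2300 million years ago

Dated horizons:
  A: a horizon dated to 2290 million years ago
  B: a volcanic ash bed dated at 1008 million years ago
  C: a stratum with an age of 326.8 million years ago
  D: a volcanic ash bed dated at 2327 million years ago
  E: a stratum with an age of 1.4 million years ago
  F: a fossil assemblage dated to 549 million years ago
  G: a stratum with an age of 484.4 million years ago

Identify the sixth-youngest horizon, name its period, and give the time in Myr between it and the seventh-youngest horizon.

A, in the Rhyacian; 37 million years to D

Sorted youngest-first by Ma: E (1.4), C (326.8), G (484.4), F (549), B (1008), A (2290), D (2327).
The sixth youngest is A at 2290 Ma, which lies in 2300–2050 Ma: the Rhyacian.
The seventh youngest is D at 2327 Ma; separation = |2290 − 2327| = 37 Myr.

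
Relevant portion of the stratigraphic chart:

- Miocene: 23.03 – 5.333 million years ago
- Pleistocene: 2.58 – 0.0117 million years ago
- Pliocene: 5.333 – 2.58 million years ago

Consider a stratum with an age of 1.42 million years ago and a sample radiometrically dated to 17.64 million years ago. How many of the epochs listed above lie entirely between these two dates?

The older date is 17.64 Ma and the younger is 1.42 Ma.
Epochs with start < 17.64 and end > 1.42 Ma: Pliocene (5.333–2.58).
That is 1 complete epoch.

1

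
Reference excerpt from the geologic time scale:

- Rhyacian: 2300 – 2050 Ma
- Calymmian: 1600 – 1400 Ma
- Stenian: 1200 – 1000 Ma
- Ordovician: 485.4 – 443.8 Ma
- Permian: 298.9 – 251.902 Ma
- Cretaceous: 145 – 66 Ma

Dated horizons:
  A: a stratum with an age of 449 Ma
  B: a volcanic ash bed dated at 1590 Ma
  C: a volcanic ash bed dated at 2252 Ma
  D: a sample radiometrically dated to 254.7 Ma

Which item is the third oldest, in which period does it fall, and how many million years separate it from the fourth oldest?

Sorted oldest-first by Ma: C (2252), B (1590), A (449), D (254.7).
The third oldest is A at 449 Ma, which lies in 485.4–443.8 Ma: the Ordovician.
The fourth oldest is D at 254.7 Ma; separation = |449 − 254.7| = 194.3 Myr.

A, in the Ordovician; 194.3 million years to D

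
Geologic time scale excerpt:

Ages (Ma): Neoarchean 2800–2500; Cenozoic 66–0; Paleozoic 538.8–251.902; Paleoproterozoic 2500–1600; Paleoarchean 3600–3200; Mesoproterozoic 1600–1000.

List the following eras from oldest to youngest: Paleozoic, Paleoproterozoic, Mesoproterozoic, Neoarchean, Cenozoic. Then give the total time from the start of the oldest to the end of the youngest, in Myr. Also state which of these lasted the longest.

Neoarchean, Paleoproterozoic, Mesoproterozoic, Paleozoic, Cenozoic; total span 2800 Myr; longest is Paleoproterozoic

From the excerpt: Paleozoic 538.8–251.902; Paleoproterozoic 2500–1600; Mesoproterozoic 1600–1000; Neoarchean 2800–2500; Cenozoic 66–0 (Ma).
Larger Ma is earlier, so the oldest is Neoarchean and the youngest is Cenozoic; oldest to youngest: Neoarchean, Paleoproterozoic, Mesoproterozoic, Paleozoic, Cenozoic.
Oldest start 2800 minus youngest end 0 gives 2800 Myr overall.
Individual lengths (start − end): Paleozoic 286.898; Cenozoic 66; Mesoproterozoic 600; Neoarchean 300; Paleoproterozoic 900. The largest is Paleoproterozoic at 900 Myr.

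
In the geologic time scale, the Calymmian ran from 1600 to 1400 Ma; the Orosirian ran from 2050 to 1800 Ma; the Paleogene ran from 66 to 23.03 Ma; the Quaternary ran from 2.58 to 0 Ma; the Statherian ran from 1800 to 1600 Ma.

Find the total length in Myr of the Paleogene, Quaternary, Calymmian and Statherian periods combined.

445.55 million years

Duration is start − end for each: (66 − 23.03) + (2.58 − 0) + (1600 − 1400) + (1800 − 1600).
That is 42.97 + 2.58 + 200 + 200, which totals 445.55 million years.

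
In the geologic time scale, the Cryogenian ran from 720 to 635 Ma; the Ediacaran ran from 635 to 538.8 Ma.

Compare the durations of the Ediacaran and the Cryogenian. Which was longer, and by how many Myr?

Ediacaran: 635 − 538.8 = 96.2 Myr.
Cryogenian: 720 − 635 = 85 Myr.
Difference: 96.2 − 85 = 11.2 Myr, so the Ediacaran was longer.

Ediacaran, by 11.2 million years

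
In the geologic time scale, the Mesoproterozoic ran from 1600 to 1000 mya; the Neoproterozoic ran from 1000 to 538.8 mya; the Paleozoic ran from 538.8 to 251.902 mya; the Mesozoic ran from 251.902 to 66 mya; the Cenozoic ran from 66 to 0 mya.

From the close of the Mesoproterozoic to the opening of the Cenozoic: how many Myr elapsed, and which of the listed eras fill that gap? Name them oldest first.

934 million years; Neoproterozoic, Paleozoic, Mesozoic

End of Mesoproterozoic = 1000 Ma; start of Cenozoic = 66 Ma.
Gap = 1000 − 66 = 934 Myr.
Eras wholly inside 1000–66 Ma: Neoproterozoic (1000–538.8), Paleozoic (538.8–251.902), Mesozoic (251.902–66).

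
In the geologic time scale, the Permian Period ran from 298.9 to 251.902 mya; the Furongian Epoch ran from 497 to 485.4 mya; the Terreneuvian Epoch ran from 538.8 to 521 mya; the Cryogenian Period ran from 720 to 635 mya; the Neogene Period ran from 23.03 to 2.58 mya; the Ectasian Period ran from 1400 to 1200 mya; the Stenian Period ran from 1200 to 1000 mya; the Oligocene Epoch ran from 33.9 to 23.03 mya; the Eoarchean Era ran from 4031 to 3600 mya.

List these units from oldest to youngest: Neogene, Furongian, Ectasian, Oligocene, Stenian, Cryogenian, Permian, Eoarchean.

Eoarchean, Ectasian, Stenian, Cryogenian, Furongian, Permian, Oligocene, Neogene

The oldest of these is Eoarchean (starts 4031 Ma) and the youngest is Neogene (ends 2.58 Ma).
In between, by decreasing start age: Ectasian (1400), Stenian (1200), Cryogenian (720), Furongian (497), Permian (298.9), Oligocene (33.9).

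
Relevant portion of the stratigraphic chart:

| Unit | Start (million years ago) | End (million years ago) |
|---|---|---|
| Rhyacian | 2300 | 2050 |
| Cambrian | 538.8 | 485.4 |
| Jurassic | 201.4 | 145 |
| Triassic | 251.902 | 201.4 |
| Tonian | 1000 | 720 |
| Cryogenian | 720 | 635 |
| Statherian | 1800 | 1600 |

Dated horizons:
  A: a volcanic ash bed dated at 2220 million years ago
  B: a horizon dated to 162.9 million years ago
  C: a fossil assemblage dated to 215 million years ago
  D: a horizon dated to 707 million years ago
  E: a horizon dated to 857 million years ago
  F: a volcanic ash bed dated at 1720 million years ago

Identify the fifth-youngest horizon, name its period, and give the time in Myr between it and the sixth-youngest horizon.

Smaller Ma means younger, so youngest first: B 162.9 < C 215 < D 707 < E 857 < F 1720 < A 2220.
Counting 5 along gives F (1720 Ma); the excerpt puts that inside the Statherian, 1800–1600 Ma.
Next in line is A (2220 Ma), and 2220 − 1720 = 500 Myr.

F, in the Statherian; 500 million years to A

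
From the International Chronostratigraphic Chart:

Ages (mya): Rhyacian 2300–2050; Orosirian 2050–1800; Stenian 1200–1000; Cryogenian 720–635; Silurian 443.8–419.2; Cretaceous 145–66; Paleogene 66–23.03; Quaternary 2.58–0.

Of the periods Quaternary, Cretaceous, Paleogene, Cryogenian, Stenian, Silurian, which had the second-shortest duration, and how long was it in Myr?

Start − end for each: Quaternary 2.58 − 0 = 2.58; Cretaceous 145 − 66 = 79; Paleogene 66 − 23.03 = 42.97; Cryogenian 720 − 635 = 85; Stenian 1200 − 1000 = 200; Silurian 443.8 − 419.2 = 24.6.
Ranking these from shortest: Quaternary < Silurian < Paleogene < Cretaceous < Cryogenian < Stenian.
Position 2 in that ranking is Silurian, which lasted 24.6 Myr.

Silurian, 24.6 million years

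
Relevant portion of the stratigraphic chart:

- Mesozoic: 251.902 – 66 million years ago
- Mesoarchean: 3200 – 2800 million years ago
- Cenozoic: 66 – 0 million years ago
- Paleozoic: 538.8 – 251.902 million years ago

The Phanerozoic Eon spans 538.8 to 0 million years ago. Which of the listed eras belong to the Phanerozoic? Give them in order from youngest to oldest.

Cenozoic, Mesozoic, Paleozoic

Eras with both bounds inside 538.8–0 Ma: Cenozoic (66–0), Mesozoic (251.902–66), Paleozoic (538.8–251.902).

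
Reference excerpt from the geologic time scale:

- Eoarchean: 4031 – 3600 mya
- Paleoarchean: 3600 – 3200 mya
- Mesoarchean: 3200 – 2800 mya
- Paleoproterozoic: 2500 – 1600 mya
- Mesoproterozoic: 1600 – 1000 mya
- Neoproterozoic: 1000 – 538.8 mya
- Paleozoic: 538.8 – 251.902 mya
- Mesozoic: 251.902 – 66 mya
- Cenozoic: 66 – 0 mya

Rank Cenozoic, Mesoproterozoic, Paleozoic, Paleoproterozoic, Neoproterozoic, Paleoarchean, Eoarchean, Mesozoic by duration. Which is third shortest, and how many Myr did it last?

Durations: Cenozoic 66; Mesoproterozoic 600; Paleozoic 286.898; Paleoproterozoic 900; Neoproterozoic 461.2; Paleoarchean 400; Eoarchean 431; Mesozoic 185.902 Myr.
Sorted shortest-first: Cenozoic (66), Mesozoic (185.902), Paleozoic (286.898), Paleoarchean (400), Eoarchean (431), Neoproterozoic (461.2), Mesoproterozoic (600), Paleoproterozoic (900).
The third shortest is Paleozoic at 286.898 Myr.

Paleozoic, 286.898 million years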